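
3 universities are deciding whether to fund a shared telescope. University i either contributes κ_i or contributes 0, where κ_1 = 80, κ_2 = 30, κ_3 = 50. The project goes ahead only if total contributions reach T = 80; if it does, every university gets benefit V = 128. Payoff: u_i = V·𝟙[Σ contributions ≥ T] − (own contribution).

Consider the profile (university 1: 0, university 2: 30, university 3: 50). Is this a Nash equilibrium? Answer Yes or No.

Yes

Total = 80 ≥ 80: provided.
University 1 (pledges 0, payoff 128): pledging 80 → total 160, payoff 48. No gain.
University 2 (pledges 30, payoff 98): dropping to 0 → total 50, payoff 0. No gain.
University 3 (pledges 50, payoff 78): dropping to 0 → total 30, payoff 0. No gain.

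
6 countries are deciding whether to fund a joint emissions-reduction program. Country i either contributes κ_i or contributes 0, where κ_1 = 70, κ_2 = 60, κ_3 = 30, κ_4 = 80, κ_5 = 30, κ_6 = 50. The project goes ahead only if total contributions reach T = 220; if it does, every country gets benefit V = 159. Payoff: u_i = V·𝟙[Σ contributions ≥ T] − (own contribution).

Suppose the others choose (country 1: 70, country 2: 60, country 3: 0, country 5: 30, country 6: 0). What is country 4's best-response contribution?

80

Others' total = 160. Contributing 80 brings total to 240 ≥ 220: gain V − κ_4 = 79.
Best response: 80.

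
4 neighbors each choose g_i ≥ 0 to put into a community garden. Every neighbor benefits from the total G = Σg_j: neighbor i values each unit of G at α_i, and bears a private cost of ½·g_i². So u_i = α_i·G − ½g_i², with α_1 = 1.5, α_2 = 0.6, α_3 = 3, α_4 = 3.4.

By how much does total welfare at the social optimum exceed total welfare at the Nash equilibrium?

Neighbor i's FOC: ∂u_i/∂g_i = α_i − g_i = 0, so g_i* = α_i.
NE contributions = (1.5, 0.6, 3, 3.4); G = 8.5.
W^NE = (Σα)·G − ½Σα_i² = 8.5² − ½·23.17 = 60.665.
Planner sets g_i = Σα_j = 8.5 for every i, so G^SO = 4·8.5 = 34.
W^SO = (Σα)·G^SO − ½·4·(Σα)² = (4/2)·8.5² = 144.5.
Deadweight loss = W^SO − W^NE = 83.835.

83.835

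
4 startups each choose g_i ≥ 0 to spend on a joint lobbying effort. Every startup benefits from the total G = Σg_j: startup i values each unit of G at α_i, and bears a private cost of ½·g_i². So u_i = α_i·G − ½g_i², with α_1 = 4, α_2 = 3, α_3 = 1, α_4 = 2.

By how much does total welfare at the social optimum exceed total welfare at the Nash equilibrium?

115

Startup i's FOC: ∂u_i/∂g_i = α_i − g_i = 0, so g_i* = α_i.
NE contributions = (4, 3, 1, 2); G = 10.
W^NE = (Σα)·G − ½Σα_i² = 10² − ½·30 = 85.
Planner sets g_i = Σα_j = 10 for every i, so G^SO = 4·10 = 40.
W^SO = (Σα)·G^SO − ½·4·(Σα)² = (4/2)·10² = 200.
Deadweight loss = W^SO − W^NE = 115.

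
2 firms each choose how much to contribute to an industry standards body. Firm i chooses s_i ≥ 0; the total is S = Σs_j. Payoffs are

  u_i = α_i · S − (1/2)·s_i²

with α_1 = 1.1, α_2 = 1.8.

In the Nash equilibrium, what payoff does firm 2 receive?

3.6

Firm i's FOC: ∂u_i/∂s_i = α_i − s_i = 0, so s_i* = α_i.
NE contributions = (1.1, 1.8); S = 2.9.
u_2 = α_2·S − ½·(s_2)² = 1.8·2.9 − ½·1.8² = 3.6.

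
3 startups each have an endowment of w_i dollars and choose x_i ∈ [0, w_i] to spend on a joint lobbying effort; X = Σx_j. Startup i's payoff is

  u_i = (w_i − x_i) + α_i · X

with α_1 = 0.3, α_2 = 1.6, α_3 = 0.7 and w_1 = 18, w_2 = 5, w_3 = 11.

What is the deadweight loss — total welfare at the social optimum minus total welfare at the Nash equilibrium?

46.4

∂u_i/∂x_i = α_i − 1, so startup i contributes w_i if α_i > 1, else 0.
α_i > 1 for i ∈ {2}; NE contributions (0, 5, 0), X = 5.
W^NE = Σw_i − X^NE + (Σα_i)·X^NE = 34 + 1.6·5 = 42.
Planner: ∂(Σu_j)/∂x_i = Σα_j − 1 = 1.6 > 0, so everyone contributes w_i; X^SO = 34, W^SO = 34 + 1.6·34 = 88.4.
Deadweight loss = 46.4.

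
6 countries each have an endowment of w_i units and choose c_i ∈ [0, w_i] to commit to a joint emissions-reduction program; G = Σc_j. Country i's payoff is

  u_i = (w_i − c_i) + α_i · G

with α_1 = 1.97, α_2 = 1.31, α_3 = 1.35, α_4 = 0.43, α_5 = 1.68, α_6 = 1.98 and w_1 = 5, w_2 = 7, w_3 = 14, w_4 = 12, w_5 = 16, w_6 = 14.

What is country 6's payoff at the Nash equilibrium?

∂u_i/∂c_i = α_i − 1, so country i contributes w_i if α_i > 1, else 0.
α_i > 1 for i ∈ {1, 2, 3, 5, 6}; NE contributions (5, 7, 14, 0, 16, 14), G = 56.
u_6 = (14 − 14) + 1.98·56 = 110.88.

110.88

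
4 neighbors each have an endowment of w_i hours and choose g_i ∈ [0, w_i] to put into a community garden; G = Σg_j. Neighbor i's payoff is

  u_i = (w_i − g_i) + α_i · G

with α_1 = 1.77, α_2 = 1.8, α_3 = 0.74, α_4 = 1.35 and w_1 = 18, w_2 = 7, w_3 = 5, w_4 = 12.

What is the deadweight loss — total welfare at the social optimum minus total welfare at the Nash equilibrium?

∂u_i/∂g_i = α_i − 1, so neighbor i contributes w_i if α_i > 1, else 0.
α_i > 1 for i ∈ {1, 2, 4}; NE contributions (18, 7, 0, 12), G = 37.
W^NE = Σw_i − G^NE + (Σα_i)·G^NE = 42 + 4.66·37 = 214.42.
Planner: ∂(Σu_j)/∂g_i = Σα_j − 1 = 4.66 > 0, so everyone contributes w_i; G^SO = 42, W^SO = 42 + 4.66·42 = 237.72.
Deadweight loss = 23.3.

23.3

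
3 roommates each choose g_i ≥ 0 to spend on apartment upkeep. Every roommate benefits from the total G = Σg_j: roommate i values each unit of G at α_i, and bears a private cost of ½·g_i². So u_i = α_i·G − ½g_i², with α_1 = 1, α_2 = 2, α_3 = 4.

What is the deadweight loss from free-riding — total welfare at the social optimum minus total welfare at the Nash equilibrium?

Roommate i's FOC: ∂u_i/∂g_i = α_i − g_i = 0, so g_i* = α_i.
NE contributions = (1, 2, 4); G = 7.
W^NE = (Σα)·G − ½Σα_i² = 7² − ½·21 = 38.5.
Planner sets g_i = Σα_j = 7 for every i, so G^SO = 3·7 = 21.
W^SO = (Σα)·G^SO − ½·3·(Σα)² = (3/2)·7² = 73.5.
Deadweight loss = W^SO − W^NE = 35.

35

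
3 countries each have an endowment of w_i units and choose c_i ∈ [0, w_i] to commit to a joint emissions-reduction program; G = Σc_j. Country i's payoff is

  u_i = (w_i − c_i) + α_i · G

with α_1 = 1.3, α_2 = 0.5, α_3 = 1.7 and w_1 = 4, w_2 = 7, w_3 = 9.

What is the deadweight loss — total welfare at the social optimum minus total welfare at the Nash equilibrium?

∂u_i/∂c_i = α_i − 1, so country i contributes w_i if α_i > 1, else 0.
α_i > 1 for i ∈ {1, 3}; NE contributions (4, 0, 9), G = 13.
W^NE = Σw_i − G^NE + (Σα_i)·G^NE = 20 + 2.5·13 = 52.5.
Planner: ∂(Σu_j)/∂c_i = Σα_j − 1 = 2.5 > 0, so everyone contributes w_i; G^SO = 20, W^SO = 20 + 2.5·20 = 70.
Deadweight loss = 17.5.

17.5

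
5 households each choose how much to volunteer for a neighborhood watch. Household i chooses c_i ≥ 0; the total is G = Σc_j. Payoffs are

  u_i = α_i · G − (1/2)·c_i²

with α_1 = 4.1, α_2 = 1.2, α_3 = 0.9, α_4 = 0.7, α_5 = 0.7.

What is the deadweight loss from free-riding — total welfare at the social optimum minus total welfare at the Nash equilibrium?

96.66

Household i's FOC: ∂u_i/∂c_i = α_i − c_i = 0, so c_i* = α_i.
NE contributions = (4.1, 1.2, 0.9, 0.7, 0.7); G = 7.6.
W^NE = (Σα)·G − ½Σα_i² = 7.6² − ½·20.04 = 47.74.
Planner sets c_i = Σα_j = 7.6 for every i, so G^SO = 5·7.6 = 38.
W^SO = (Σα)·G^SO − ½·5·(Σα)² = (5/2)·7.6² = 144.4.
Deadweight loss = W^SO − W^NE = 96.66.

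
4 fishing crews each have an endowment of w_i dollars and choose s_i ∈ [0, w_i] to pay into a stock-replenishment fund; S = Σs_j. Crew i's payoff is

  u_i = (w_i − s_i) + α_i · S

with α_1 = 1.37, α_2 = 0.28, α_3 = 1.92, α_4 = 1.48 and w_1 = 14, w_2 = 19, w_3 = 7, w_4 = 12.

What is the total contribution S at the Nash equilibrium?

33

∂u_i/∂s_i = α_i − 1, so crew i contributes w_i if α_i > 1, else 0.
α_i > 1 for i ∈ {1, 3, 4}; NE contributions (14, 0, 7, 12), S = 33.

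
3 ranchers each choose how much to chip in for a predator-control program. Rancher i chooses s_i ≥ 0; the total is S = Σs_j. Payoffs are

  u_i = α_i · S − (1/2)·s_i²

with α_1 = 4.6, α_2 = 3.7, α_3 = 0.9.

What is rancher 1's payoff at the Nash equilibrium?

31.74

Rancher i's FOC: ∂u_i/∂s_i = α_i − s_i = 0, so s_i* = α_i.
NE contributions = (4.6, 3.7, 0.9); S = 9.2.
u_1 = α_1·S − ½·(s_1)² = 4.6·9.2 − ½·4.6² = 31.74.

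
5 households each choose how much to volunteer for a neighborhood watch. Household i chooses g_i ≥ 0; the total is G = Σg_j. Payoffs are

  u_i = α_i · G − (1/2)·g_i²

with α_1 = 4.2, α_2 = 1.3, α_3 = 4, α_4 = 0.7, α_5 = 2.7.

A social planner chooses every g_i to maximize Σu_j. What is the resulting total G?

64.5

Planner FOC: ∂(Σu_j)/∂g_i = (Σα_j) − g_i = 0, so g_i^SO = Σα_j = 12.9 for every i; G^SO = 64.5.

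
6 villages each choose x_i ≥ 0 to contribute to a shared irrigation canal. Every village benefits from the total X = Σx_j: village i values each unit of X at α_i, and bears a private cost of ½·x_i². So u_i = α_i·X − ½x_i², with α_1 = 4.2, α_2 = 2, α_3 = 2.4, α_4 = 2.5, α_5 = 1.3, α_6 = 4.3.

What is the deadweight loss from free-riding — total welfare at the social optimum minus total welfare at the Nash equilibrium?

Village i's FOC: ∂u_i/∂x_i = α_i − x_i = 0, so x_i* = α_i.
NE contributions = (4.2, 2, 2.4, 2.5, 1.3, 4.3); X = 16.7.
W^NE = (Σα)·X − ½Σα_i² = 16.7² − ½·53.83 = 251.975.
Planner sets x_i = Σα_j = 16.7 for every i, so X^SO = 6·16.7 = 100.2.
W^SO = (Σα)·X^SO − ½·6·(Σα)² = (6/2)·16.7² = 836.67.
Deadweight loss = W^SO − W^NE = 584.695.

584.695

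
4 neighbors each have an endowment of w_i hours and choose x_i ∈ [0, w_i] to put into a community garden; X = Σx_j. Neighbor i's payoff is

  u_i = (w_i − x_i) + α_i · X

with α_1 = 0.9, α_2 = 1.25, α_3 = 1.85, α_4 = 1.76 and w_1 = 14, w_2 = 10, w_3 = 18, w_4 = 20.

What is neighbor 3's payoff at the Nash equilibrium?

∂u_i/∂x_i = α_i − 1, so neighbor i contributes w_i if α_i > 1, else 0.
α_i > 1 for i ∈ {2, 3, 4}; NE contributions (0, 10, 18, 20), X = 48.
u_3 = (18 − 18) + 1.85·48 = 88.8.

88.8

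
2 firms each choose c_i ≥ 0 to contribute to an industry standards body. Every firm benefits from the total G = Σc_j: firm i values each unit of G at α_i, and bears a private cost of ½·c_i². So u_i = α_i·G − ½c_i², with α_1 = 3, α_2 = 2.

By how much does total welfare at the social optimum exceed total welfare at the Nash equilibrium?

6.5

Firm i's FOC: ∂u_i/∂c_i = α_i − c_i = 0, so c_i* = α_i.
NE contributions = (3, 2); G = 5.
W^NE = (Σα)·G − ½Σα_i² = 5² − ½·13 = 18.5.
Planner sets c_i = Σα_j = 5 for every i, so G^SO = 2·5 = 10.
W^SO = (Σα)·G^SO − ½·2·(Σα)² = (2/2)·5² = 25.
Deadweight loss = W^SO − W^NE = 6.5.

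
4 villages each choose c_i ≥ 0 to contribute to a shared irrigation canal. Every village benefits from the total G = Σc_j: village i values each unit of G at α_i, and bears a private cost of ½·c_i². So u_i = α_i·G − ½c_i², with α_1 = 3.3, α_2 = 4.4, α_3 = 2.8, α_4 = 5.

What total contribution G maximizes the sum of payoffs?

Planner FOC: ∂(Σu_j)/∂c_i = (Σα_j) − c_i = 0, so c_i^SO = Σα_j = 15.5 for every i; G^SO = 62.

62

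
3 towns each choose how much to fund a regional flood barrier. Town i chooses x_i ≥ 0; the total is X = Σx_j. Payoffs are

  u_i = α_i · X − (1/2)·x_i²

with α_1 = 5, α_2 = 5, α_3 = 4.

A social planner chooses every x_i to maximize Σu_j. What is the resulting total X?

42

Planner FOC: ∂(Σu_j)/∂x_i = (Σα_j) − x_i = 0, so x_i^SO = Σα_j = 14 for every i; X^SO = 42.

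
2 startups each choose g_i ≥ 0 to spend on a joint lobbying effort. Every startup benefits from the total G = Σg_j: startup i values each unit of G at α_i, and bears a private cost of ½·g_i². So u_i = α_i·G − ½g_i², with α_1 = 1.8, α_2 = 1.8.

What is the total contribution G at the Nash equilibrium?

3.6

Startup i's FOC: ∂u_i/∂g_i = α_i − g_i = 0, so g_i* = α_i.
NE contributions = (1.8, 1.8); G = 3.6.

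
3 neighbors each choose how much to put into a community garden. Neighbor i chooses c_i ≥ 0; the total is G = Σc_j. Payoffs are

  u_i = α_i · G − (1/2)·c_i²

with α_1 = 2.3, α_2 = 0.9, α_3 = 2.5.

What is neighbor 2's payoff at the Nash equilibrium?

Neighbor i's FOC: ∂u_i/∂c_i = α_i − c_i = 0, so c_i* = α_i.
NE contributions = (2.3, 0.9, 2.5); G = 5.7.
u_2 = α_2·G − ½·(c_2)² = 0.9·5.7 − ½·0.9² = 4.725.

4.725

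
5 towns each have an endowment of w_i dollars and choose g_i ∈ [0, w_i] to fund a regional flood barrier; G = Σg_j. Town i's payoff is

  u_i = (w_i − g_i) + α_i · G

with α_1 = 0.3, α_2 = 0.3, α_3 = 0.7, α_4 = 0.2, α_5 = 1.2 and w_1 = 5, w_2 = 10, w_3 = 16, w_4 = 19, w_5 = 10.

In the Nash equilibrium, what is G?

∂u_i/∂g_i = α_i − 1, so town i contributes w_i if α_i > 1, else 0.
α_i > 1 for i ∈ {5}; NE contributions (0, 0, 0, 0, 10), G = 10.

10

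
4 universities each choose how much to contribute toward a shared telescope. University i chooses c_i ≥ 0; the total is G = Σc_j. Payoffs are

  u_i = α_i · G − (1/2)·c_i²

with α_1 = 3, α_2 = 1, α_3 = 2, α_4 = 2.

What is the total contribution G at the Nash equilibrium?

University i's FOC: ∂u_i/∂c_i = α_i − c_i = 0, so c_i* = α_i.
NE contributions = (3, 1, 2, 2); G = 8.

8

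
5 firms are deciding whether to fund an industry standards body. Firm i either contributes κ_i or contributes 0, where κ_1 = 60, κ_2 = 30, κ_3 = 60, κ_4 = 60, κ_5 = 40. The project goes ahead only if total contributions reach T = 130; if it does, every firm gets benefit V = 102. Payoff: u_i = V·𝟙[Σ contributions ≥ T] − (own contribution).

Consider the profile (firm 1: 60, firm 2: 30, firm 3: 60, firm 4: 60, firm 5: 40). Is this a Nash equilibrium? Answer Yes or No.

Total = 250 ≥ 130: provided.
Firm 1 (pledges 60, payoff 42): dropping to 0 → total 190, payoff 102. Profitable deviation.

No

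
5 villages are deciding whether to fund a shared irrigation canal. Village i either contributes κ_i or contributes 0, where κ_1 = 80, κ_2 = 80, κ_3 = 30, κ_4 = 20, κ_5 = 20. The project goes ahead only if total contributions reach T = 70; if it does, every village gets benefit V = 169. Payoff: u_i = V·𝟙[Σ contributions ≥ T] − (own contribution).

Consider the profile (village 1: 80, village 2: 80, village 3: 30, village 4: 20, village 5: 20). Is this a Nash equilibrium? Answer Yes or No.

Total = 230 ≥ 70: provided.
Village 1 (pledges 80, payoff 89): dropping to 0 → total 150, payoff 169. Profitable deviation.

No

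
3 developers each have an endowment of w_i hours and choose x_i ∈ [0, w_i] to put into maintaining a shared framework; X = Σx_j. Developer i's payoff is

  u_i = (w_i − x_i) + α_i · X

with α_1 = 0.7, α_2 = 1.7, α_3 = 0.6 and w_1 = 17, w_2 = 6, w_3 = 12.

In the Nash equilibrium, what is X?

6

∂u_i/∂x_i = α_i − 1, so developer i contributes w_i if α_i > 1, else 0.
α_i > 1 for i ∈ {2}; NE contributions (0, 6, 0), X = 6.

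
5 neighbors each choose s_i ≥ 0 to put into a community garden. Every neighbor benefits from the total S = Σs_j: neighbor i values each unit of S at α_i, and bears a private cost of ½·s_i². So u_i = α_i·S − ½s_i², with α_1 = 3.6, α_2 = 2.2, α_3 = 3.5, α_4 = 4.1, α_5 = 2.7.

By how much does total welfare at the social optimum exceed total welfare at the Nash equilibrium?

415.89

Neighbor i's FOC: ∂u_i/∂s_i = α_i − s_i = 0, so s_i* = α_i.
NE contributions = (3.6, 2.2, 3.5, 4.1, 2.7); S = 16.1.
W^NE = (Σα)·S − ½Σα_i² = 16.1² − ½·54.15 = 232.135.
Planner sets s_i = Σα_j = 16.1 for every i, so S^SO = 5·16.1 = 80.5.
W^SO = (Σα)·S^SO − ½·5·(Σα)² = (5/2)·16.1² = 648.025.
Deadweight loss = W^SO − W^NE = 415.89.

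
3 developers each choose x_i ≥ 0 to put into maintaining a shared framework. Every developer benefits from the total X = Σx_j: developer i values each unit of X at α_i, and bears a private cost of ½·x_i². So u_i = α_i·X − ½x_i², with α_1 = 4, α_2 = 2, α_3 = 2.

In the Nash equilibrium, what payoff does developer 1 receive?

24

Developer i's FOC: ∂u_i/∂x_i = α_i − x_i = 0, so x_i* = α_i.
NE contributions = (4, 2, 2); X = 8.
u_1 = α_1·X − ½·(x_1)² = 4·8 − ½·4² = 24.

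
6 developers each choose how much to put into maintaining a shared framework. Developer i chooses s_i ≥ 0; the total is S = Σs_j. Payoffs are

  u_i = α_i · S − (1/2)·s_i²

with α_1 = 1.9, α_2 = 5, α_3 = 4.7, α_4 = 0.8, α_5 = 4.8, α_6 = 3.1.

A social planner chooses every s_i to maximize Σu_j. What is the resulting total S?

Planner FOC: ∂(Σu_j)/∂s_i = (Σα_j) − s_i = 0, so s_i^SO = Σα_j = 20.3 for every i; S^SO = 121.8.

121.8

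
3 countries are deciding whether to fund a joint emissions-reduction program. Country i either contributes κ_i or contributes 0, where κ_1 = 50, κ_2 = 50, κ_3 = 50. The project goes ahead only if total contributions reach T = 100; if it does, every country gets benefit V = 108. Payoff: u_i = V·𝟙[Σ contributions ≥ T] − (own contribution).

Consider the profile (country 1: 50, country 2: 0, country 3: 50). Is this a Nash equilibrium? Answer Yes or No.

Yes

Total = 100 ≥ 100: provided.
Country 1 (pledges 50, payoff 58): dropping to 0 → total 50, payoff 0. No gain.
Country 2 (pledges 0, payoff 108): pledging 50 → total 150, payoff 58. No gain.
Country 3 (pledges 50, payoff 58): dropping to 0 → total 50, payoff 0. No gain.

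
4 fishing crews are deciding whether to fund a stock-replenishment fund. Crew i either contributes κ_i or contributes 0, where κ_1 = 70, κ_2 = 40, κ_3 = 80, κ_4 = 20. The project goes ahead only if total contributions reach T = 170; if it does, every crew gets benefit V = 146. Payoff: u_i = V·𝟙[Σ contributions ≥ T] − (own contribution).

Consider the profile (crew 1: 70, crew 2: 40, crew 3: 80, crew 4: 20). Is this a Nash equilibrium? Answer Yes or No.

Total = 210 ≥ 170: provided.
Crew 1 (pledges 70, payoff 76): dropping to 0 → total 140, payoff 0. No gain.
Crew 2 (pledges 40, payoff 106): dropping to 0 → total 170, payoff 146. Profitable deviation.

No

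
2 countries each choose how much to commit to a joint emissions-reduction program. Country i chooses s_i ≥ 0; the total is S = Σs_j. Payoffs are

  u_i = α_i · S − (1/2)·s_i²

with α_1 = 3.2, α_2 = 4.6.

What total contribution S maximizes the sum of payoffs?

Planner FOC: ∂(Σu_j)/∂s_i = (Σα_j) − s_i = 0, so s_i^SO = Σα_j = 7.8 for every i; S^SO = 15.6.

15.6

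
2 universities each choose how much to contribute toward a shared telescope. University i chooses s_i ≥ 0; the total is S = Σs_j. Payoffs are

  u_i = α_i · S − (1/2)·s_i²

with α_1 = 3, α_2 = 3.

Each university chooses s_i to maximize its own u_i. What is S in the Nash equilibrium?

University i's FOC: ∂u_i/∂s_i = α_i − s_i = 0, so s_i* = α_i.
NE contributions = (3, 3); S = 6.

6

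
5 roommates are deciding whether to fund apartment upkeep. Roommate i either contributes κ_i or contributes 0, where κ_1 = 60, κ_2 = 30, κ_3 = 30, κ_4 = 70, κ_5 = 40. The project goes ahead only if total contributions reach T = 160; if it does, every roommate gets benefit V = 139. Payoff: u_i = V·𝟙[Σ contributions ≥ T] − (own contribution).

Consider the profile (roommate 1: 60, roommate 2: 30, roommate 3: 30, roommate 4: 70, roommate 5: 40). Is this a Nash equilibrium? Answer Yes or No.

Total = 230 ≥ 160: provided.
Roommate 1 (pledges 60, payoff 79): dropping to 0 → total 170, payoff 139. Profitable deviation.

No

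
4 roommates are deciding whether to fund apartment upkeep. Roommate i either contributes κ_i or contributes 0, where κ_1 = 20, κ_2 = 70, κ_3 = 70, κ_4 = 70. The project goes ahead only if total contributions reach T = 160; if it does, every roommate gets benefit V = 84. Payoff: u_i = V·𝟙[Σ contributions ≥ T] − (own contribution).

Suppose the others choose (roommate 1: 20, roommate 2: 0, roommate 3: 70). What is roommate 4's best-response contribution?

Others' total = 90. Contributing 70 brings total to 160 ≥ 160: gain V − κ_4 = 14.
Best response: 70.

70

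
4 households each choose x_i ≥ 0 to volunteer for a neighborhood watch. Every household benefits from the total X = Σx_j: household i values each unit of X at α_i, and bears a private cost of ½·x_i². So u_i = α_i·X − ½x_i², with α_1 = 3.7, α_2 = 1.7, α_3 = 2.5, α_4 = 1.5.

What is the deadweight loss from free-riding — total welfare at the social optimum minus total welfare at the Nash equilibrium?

100.9

Household i's FOC: ∂u_i/∂x_i = α_i − x_i = 0, so x_i* = α_i.
NE contributions = (3.7, 1.7, 2.5, 1.5); X = 9.4.
W^NE = (Σα)·X − ½Σα_i² = 9.4² − ½·25.08 = 75.82.
Planner sets x_i = Σα_j = 9.4 for every i, so X^SO = 4·9.4 = 37.6.
W^SO = (Σα)·X^SO − ½·4·(Σα)² = (4/2)·9.4² = 176.72.
Deadweight loss = W^SO − W^NE = 100.9.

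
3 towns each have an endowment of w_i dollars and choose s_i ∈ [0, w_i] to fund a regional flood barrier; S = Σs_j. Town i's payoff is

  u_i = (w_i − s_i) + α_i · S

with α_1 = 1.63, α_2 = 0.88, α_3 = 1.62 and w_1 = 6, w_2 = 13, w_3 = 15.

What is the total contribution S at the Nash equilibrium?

∂u_i/∂s_i = α_i − 1, so town i contributes w_i if α_i > 1, else 0.
α_i > 1 for i ∈ {1, 3}; NE contributions (6, 0, 15), S = 21.

21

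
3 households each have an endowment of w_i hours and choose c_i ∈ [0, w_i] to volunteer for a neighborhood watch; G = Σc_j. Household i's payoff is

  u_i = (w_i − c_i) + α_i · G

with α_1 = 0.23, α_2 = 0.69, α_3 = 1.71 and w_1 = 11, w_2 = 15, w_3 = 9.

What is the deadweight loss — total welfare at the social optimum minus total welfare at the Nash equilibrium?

42.38

∂u_i/∂c_i = α_i − 1, so household i contributes w_i if α_i > 1, else 0.
α_i > 1 for i ∈ {3}; NE contributions (0, 0, 9), G = 9.
W^NE = Σw_i − G^NE + (Σα_i)·G^NE = 35 + 1.63·9 = 49.67.
Planner: ∂(Σu_j)/∂c_i = Σα_j − 1 = 1.63 > 0, so everyone contributes w_i; G^SO = 35, W^SO = 35 + 1.63·35 = 92.05.
Deadweight loss = 42.38.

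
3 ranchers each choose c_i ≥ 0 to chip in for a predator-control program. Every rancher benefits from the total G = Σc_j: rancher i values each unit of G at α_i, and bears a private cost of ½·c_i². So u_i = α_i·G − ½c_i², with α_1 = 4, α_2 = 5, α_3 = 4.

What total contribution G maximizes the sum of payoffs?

39

Planner FOC: ∂(Σu_j)/∂c_i = (Σα_j) − c_i = 0, so c_i^SO = Σα_j = 13 for every i; G^SO = 39.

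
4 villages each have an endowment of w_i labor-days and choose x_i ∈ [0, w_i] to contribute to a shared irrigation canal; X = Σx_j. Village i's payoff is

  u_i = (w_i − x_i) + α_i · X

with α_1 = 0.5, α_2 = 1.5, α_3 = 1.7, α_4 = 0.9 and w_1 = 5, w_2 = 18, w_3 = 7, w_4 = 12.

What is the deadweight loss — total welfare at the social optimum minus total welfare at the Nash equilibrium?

∂u_i/∂x_i = α_i − 1, so village i contributes w_i if α_i > 1, else 0.
α_i > 1 for i ∈ {2, 3}; NE contributions (0, 18, 7, 0), X = 25.
W^NE = Σw_i − X^NE + (Σα_i)·X^NE = 42 + 3.6·25 = 132.
Planner: ∂(Σu_j)/∂x_i = Σα_j − 1 = 3.6 > 0, so everyone contributes w_i; X^SO = 42, W^SO = 42 + 3.6·42 = 193.2.
Deadweight loss = 61.2.

61.2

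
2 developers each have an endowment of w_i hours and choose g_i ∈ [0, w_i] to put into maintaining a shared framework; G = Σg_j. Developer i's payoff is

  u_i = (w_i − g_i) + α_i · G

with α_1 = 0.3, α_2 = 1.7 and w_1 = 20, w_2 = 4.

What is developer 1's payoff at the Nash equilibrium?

21.2

∂u_i/∂g_i = α_i − 1, so developer i contributes w_i if α_i > 1, else 0.
α_i > 1 for i ∈ {2}; NE contributions (0, 4), G = 4.
u_1 = (20 − 0) + 0.3·4 = 21.2.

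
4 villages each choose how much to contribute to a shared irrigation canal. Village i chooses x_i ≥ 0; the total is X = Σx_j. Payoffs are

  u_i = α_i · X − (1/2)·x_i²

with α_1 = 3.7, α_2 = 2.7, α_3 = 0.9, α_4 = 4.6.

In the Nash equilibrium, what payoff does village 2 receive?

28.485

Village i's FOC: ∂u_i/∂x_i = α_i − x_i = 0, so x_i* = α_i.
NE contributions = (3.7, 2.7, 0.9, 4.6); X = 11.9.
u_2 = α_2·X − ½·(x_2)² = 2.7·11.9 − ½·2.7² = 28.485.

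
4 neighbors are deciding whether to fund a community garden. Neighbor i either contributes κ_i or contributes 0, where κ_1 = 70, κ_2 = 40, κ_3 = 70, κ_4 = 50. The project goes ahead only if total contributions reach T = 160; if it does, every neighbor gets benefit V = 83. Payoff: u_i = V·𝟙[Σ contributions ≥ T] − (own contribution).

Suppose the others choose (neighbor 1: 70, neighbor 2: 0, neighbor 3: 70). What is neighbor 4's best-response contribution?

Others' total = 140. Contributing 50 brings total to 190 ≥ 160: gain V − κ_4 = 33.
Best response: 50.

50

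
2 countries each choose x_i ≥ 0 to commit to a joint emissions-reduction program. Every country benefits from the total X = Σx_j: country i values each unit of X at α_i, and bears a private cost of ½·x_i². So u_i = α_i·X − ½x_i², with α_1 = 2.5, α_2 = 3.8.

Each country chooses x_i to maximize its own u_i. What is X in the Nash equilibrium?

6.3

Country i's FOC: ∂u_i/∂x_i = α_i − x_i = 0, so x_i* = α_i.
NE contributions = (2.5, 3.8); X = 6.3.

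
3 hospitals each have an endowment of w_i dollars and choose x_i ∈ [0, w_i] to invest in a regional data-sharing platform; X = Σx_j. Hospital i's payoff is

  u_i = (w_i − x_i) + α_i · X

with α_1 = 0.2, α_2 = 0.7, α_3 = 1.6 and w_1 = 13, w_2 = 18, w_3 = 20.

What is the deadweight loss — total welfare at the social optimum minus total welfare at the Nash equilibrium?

46.5

∂u_i/∂x_i = α_i − 1, so hospital i contributes w_i if α_i > 1, else 0.
α_i > 1 for i ∈ {3}; NE contributions (0, 0, 20), X = 20.
W^NE = Σw_i − X^NE + (Σα_i)·X^NE = 51 + 1.5·20 = 81.
Planner: ∂(Σu_j)/∂x_i = Σα_j − 1 = 1.5 > 0, so everyone contributes w_i; X^SO = 51, W^SO = 51 + 1.5·51 = 127.5.
Deadweight loss = 46.5.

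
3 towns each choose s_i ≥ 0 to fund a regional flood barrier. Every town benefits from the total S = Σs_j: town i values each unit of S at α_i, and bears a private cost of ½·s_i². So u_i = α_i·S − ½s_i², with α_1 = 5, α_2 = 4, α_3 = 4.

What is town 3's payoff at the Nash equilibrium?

Town i's FOC: ∂u_i/∂s_i = α_i − s_i = 0, so s_i* = α_i.
NE contributions = (5, 4, 4); S = 13.
u_3 = α_3·S − ½·(s_3)² = 4·13 − ½·4² = 44.

44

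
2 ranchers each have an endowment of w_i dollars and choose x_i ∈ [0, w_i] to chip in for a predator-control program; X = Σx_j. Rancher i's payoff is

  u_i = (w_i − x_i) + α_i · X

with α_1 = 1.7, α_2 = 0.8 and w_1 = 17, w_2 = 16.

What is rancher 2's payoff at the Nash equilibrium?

29.6

∂u_i/∂x_i = α_i − 1, so rancher i contributes w_i if α_i > 1, else 0.
α_i > 1 for i ∈ {1}; NE contributions (17, 0), X = 17.
u_2 = (16 − 0) + 0.8·17 = 29.6.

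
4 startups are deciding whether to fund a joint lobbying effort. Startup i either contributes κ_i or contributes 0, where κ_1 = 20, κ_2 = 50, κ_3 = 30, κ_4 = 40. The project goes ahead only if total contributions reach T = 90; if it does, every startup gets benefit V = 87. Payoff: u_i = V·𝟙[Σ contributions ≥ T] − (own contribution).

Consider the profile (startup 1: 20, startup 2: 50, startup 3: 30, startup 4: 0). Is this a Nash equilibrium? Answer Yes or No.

Yes

Total = 100 ≥ 90: provided.
Startup 1 (pledges 20, payoff 67): dropping to 0 → total 80, payoff 0. No gain.
Startup 2 (pledges 50, payoff 37): dropping to 0 → total 50, payoff 0. No gain.
Startup 3 (pledges 30, payoff 57): dropping to 0 → total 70, payoff 0. No gain.
Startup 4 (pledges 0, payoff 87): pledging 40 → total 140, payoff 47. No gain.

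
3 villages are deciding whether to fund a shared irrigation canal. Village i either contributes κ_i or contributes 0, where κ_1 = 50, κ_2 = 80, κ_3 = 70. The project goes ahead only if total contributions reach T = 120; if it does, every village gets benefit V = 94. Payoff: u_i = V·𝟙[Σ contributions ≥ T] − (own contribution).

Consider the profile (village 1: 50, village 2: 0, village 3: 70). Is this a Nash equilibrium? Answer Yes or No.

Total = 120 ≥ 120: provided.
Village 1 (pledges 50, payoff 44): dropping to 0 → total 70, payoff 0. No gain.
Village 2 (pledges 0, payoff 94): pledging 80 → total 200, payoff 14. No gain.
Village 3 (pledges 70, payoff 24): dropping to 0 → total 50, payoff 0. No gain.

Yes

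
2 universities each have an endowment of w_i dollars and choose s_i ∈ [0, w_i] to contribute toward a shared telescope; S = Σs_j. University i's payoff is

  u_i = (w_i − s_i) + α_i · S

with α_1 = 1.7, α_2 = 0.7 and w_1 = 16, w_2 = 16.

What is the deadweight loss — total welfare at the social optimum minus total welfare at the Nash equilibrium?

∂u_i/∂s_i = α_i − 1, so university i contributes w_i if α_i > 1, else 0.
α_i > 1 for i ∈ {1}; NE contributions (16, 0), S = 16.
W^NE = Σw_i − S^NE + (Σα_i)·S^NE = 32 + 1.4·16 = 54.4.
Planner: ∂(Σu_j)/∂s_i = Σα_j − 1 = 1.4 > 0, so everyone contributes w_i; S^SO = 32, W^SO = 32 + 1.4·32 = 76.8.
Deadweight loss = 22.4.

22.4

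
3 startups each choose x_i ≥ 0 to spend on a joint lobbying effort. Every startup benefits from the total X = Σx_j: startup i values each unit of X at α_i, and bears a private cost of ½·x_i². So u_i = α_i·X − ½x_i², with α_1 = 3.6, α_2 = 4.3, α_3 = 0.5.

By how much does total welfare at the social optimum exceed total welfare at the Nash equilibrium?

Startup i's FOC: ∂u_i/∂x_i = α_i − x_i = 0, so x_i* = α_i.
NE contributions = (3.6, 4.3, 0.5); X = 8.4.
W^NE = (Σα)·X − ½Σα_i² = 8.4² − ½·31.7 = 54.71.
Planner sets x_i = Σα_j = 8.4 for every i, so X^SO = 3·8.4 = 25.2.
W^SO = (Σα)·X^SO − ½·3·(Σα)² = (3/2)·8.4² = 105.84.
Deadweight loss = W^SO − W^NE = 51.13.

51.13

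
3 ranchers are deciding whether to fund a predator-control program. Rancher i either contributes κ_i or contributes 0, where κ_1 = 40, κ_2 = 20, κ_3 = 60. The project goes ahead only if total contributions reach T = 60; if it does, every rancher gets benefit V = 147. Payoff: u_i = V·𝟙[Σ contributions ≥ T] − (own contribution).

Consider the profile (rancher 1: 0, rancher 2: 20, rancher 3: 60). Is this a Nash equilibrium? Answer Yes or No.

No

Total = 80 ≥ 60: provided.
Rancher 1 (pledges 0, payoff 147): pledging 40 → total 120, payoff 107. No gain.
Rancher 2 (pledges 20, payoff 127): dropping to 0 → total 60, payoff 147. Profitable deviation.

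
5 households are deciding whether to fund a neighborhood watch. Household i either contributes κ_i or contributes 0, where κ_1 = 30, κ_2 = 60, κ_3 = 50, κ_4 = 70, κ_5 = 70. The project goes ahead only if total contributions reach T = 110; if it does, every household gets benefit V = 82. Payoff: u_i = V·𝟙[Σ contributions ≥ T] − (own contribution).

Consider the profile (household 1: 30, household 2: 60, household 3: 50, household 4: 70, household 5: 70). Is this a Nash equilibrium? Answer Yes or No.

No

Total = 280 ≥ 110: provided.
Household 1 (pledges 30, payoff 52): dropping to 0 → total 250, payoff 82. Profitable deviation.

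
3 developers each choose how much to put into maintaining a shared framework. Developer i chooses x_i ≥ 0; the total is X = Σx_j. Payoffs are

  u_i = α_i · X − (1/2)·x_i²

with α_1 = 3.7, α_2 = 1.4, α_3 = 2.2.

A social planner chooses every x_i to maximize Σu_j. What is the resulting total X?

Planner FOC: ∂(Σu_j)/∂x_i = (Σα_j) − x_i = 0, so x_i^SO = Σα_j = 7.3 for every i; X^SO = 21.9.

21.9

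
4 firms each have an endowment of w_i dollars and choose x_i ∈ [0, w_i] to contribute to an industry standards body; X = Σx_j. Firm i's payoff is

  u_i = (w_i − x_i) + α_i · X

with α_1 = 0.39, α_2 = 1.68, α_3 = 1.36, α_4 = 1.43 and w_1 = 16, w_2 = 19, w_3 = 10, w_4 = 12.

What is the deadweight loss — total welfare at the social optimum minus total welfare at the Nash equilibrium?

∂u_i/∂x_i = α_i − 1, so firm i contributes w_i if α_i > 1, else 0.
α_i > 1 for i ∈ {2, 3, 4}; NE contributions (0, 19, 10, 12), X = 41.
W^NE = Σw_i − X^NE + (Σα_i)·X^NE = 57 + 3.86·41 = 215.26.
Planner: ∂(Σu_j)/∂x_i = Σα_j − 1 = 3.86 > 0, so everyone contributes w_i; X^SO = 57, W^SO = 57 + 3.86·57 = 277.02.
Deadweight loss = 61.76.

61.76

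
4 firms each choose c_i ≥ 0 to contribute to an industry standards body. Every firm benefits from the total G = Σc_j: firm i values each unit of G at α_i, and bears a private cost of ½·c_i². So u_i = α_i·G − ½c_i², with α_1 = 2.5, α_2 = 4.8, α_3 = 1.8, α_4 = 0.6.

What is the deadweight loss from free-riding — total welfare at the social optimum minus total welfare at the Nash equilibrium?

Firm i's FOC: ∂u_i/∂c_i = α_i − c_i = 0, so c_i* = α_i.
NE contributions = (2.5, 4.8, 1.8, 0.6); G = 9.7.
W^NE = (Σα)·G − ½Σα_i² = 9.7² − ½·32.89 = 77.645.
Planner sets c_i = Σα_j = 9.7 for every i, so G^SO = 4·9.7 = 38.8.
W^SO = (Σα)·G^SO − ½·4·(Σα)² = (4/2)·9.7² = 188.18.
Deadweight loss = W^SO − W^NE = 110.535.

110.535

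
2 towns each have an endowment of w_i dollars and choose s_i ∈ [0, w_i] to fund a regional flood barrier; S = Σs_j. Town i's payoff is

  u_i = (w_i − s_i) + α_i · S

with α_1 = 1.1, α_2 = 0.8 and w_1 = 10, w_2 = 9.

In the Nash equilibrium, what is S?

10

∂u_i/∂s_i = α_i − 1, so town i contributes w_i if α_i > 1, else 0.
α_i > 1 for i ∈ {1}; NE contributions (10, 0), S = 10.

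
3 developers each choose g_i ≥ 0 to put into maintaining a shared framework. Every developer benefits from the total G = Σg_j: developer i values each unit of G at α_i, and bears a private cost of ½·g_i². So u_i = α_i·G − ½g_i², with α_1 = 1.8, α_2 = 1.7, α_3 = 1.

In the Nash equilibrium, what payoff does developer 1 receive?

6.48

Developer i's FOC: ∂u_i/∂g_i = α_i − g_i = 0, so g_i* = α_i.
NE contributions = (1.8, 1.7, 1); G = 4.5.
u_1 = α_1·G − ½·(g_1)² = 1.8·4.5 − ½·1.8² = 6.48.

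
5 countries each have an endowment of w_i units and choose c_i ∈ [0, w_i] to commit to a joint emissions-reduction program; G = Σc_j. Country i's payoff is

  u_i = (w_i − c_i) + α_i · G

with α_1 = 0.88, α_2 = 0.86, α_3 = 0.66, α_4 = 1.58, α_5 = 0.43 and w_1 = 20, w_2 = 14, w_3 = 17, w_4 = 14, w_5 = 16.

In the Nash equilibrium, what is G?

14

∂u_i/∂c_i = α_i − 1, so country i contributes w_i if α_i > 1, else 0.
α_i > 1 for i ∈ {4}; NE contributions (0, 0, 0, 14, 0), G = 14.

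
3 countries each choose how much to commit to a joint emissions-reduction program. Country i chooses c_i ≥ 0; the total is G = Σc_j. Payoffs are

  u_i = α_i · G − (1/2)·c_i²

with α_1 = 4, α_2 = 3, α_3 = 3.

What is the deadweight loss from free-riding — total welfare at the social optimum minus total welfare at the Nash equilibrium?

Country i's FOC: ∂u_i/∂c_i = α_i − c_i = 0, so c_i* = α_i.
NE contributions = (4, 3, 3); G = 10.
W^NE = (Σα)·G − ½Σα_i² = 10² − ½·34 = 83.
Planner sets c_i = Σα_j = 10 for every i, so G^SO = 3·10 = 30.
W^SO = (Σα)·G^SO − ½·3·(Σα)² = (3/2)·10² = 150.
Deadweight loss = W^SO − W^NE = 67.

67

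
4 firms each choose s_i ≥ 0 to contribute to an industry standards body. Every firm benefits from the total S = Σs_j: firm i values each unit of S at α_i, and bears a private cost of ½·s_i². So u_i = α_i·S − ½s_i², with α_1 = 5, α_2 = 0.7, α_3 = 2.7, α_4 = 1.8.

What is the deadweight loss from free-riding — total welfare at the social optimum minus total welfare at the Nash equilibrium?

122.05

Firm i's FOC: ∂u_i/∂s_i = α_i − s_i = 0, so s_i* = α_i.
NE contributions = (5, 0.7, 2.7, 1.8); S = 10.2.
W^NE = (Σα)·S − ½Σα_i² = 10.2² − ½·36.02 = 86.03.
Planner sets s_i = Σα_j = 10.2 for every i, so S^SO = 4·10.2 = 40.8.
W^SO = (Σα)·S^SO − ½·4·(Σα)² = (4/2)·10.2² = 208.08.
Deadweight loss = W^SO − W^NE = 122.05.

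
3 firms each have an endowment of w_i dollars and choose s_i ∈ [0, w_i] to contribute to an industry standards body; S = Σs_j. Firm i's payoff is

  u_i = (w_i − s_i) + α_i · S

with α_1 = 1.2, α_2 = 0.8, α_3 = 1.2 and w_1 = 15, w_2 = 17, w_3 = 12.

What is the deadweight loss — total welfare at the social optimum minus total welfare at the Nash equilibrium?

37.4

∂u_i/∂s_i = α_i − 1, so firm i contributes w_i if α_i > 1, else 0.
α_i > 1 for i ∈ {1, 3}; NE contributions (15, 0, 12), S = 27.
W^NE = Σw_i − S^NE + (Σα_i)·S^NE = 44 + 2.2·27 = 103.4.
Planner: ∂(Σu_j)/∂s_i = Σα_j − 1 = 2.2 > 0, so everyone contributes w_i; S^SO = 44, W^SO = 44 + 2.2·44 = 140.8.
Deadweight loss = 37.4.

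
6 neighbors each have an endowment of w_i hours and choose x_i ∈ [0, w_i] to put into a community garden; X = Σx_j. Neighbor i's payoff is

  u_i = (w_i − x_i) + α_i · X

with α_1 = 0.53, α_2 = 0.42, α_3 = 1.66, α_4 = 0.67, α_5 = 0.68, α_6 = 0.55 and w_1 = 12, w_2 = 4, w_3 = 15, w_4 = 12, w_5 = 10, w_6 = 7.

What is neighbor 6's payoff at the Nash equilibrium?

15.25

∂u_i/∂x_i = α_i − 1, so neighbor i contributes w_i if α_i > 1, else 0.
α_i > 1 for i ∈ {3}; NE contributions (0, 0, 15, 0, 0, 0), X = 15.
u_6 = (7 − 0) + 0.55·15 = 15.25.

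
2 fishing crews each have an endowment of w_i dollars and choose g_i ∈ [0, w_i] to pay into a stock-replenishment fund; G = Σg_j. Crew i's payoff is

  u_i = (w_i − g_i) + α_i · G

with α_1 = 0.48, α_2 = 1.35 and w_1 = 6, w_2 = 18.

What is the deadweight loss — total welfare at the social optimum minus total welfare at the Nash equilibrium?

∂u_i/∂g_i = α_i − 1, so crew i contributes w_i if α_i > 1, else 0.
α_i > 1 for i ∈ {2}; NE contributions (0, 18), G = 18.
W^NE = Σw_i − G^NE + (Σα_i)·G^NE = 24 + 0.83·18 = 38.94.
Planner: ∂(Σu_j)/∂g_i = Σα_j − 1 = 0.83 > 0, so everyone contributes w_i; G^SO = 24, W^SO = 24 + 0.83·24 = 43.92.
Deadweight loss = 4.98.

4.98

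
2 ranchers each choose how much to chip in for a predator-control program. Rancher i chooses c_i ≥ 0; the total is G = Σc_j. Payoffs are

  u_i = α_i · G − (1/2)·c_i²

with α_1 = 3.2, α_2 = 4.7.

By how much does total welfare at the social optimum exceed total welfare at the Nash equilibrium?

16.165

Rancher i's FOC: ∂u_i/∂c_i = α_i − c_i = 0, so c_i* = α_i.
NE contributions = (3.2, 4.7); G = 7.9.
W^NE = (Σα)·G − ½Σα_i² = 7.9² − ½·32.33 = 46.245.
Planner sets c_i = Σα_j = 7.9 for every i, so G^SO = 2·7.9 = 15.8.
W^SO = (Σα)·G^SO − ½·2·(Σα)² = (2/2)·7.9² = 62.41.
Deadweight loss = W^SO − W^NE = 16.165.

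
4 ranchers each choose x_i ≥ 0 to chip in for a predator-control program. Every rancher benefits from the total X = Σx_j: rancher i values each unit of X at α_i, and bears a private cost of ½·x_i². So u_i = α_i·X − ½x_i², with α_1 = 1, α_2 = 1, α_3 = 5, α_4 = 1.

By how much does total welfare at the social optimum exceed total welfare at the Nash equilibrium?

78

Rancher i's FOC: ∂u_i/∂x_i = α_i − x_i = 0, so x_i* = α_i.
NE contributions = (1, 1, 5, 1); X = 8.
W^NE = (Σα)·X − ½Σα_i² = 8² − ½·28 = 50.
Planner sets x_i = Σα_j = 8 for every i, so X^SO = 4·8 = 32.
W^SO = (Σα)·X^SO − ½·4·(Σα)² = (4/2)·8² = 128.
Deadweight loss = W^SO − W^NE = 78.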